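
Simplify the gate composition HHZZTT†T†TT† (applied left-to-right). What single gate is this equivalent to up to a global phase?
T†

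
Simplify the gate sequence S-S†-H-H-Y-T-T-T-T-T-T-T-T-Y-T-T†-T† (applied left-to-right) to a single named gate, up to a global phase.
T†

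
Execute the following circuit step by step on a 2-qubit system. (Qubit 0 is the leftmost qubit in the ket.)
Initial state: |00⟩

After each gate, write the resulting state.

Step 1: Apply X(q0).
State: |10⟩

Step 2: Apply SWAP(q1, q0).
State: |01⟩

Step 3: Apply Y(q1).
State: -i|00⟩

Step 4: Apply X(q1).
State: -i|01⟩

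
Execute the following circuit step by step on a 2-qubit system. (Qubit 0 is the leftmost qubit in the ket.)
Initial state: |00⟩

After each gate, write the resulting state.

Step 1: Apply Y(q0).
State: i|10⟩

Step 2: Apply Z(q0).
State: -i|10⟩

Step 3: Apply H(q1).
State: -(1/√2)i|10⟩ - (1/√2)i|11⟩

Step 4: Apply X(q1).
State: -(1/√2)i|10⟩ - (1/√2)i|11⟩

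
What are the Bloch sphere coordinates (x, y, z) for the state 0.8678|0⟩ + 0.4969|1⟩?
(0.8624, 0, 0.5062)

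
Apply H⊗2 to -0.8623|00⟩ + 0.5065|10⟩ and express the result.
-0.1779|00⟩ - 0.1779|01⟩ - 0.6844|10⟩ - 0.6844|11⟩

H⊗2 gives amp(|y⟩) = (1/2) Σ_x (−1)^(x·y) amp(|x⟩), where x·y is the number of positions in which both x and y have a 1.
|00⟩: (-0.8623 + 0.5065)/2 = -0.1779
|01⟩: (-0.8623 + 0.5065)/2 = -0.1779
|10⟩: (-0.8623 - 0.5065)/2 = -0.6844
|11⟩: (-0.8623 - 0.5065)/2 = -0.6844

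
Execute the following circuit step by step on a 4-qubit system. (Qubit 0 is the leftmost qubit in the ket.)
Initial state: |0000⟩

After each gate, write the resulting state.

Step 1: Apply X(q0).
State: |1000⟩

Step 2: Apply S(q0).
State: i|1000⟩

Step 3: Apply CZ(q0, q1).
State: i|1000⟩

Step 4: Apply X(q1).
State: i|1100⟩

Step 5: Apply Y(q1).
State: |1000⟩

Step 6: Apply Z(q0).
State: -|1000⟩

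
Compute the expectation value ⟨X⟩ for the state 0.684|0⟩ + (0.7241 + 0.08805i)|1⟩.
0.9906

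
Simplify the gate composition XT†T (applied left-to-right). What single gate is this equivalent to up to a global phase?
X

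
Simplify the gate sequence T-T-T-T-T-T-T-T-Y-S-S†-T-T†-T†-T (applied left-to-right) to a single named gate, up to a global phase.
Y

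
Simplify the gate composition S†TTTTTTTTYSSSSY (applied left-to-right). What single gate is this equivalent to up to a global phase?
S†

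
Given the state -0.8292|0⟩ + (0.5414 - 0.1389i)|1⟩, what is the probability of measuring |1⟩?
0.3124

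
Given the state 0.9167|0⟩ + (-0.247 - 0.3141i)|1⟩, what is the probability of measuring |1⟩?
0.1597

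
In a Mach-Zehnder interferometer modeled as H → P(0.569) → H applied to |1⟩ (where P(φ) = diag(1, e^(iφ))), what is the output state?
(0.07878 - 0.2694i)|0⟩ + (0.9212 + 0.2694i)|1⟩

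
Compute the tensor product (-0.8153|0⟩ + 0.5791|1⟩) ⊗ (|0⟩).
-0.8153|00⟩ + 0.5791|10⟩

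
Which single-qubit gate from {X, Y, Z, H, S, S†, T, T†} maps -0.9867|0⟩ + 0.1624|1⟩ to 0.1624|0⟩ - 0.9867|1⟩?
X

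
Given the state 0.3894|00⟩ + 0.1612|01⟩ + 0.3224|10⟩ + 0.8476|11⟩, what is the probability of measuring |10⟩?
0.1039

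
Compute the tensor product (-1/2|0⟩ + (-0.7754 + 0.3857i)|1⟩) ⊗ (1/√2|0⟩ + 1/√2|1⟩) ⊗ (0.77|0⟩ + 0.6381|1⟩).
-0.2722|000⟩ - 0.2256|001⟩ - 0.2722|010⟩ - 0.2256|011⟩ + (-0.4222 + 0.21i)|100⟩ + (-0.3499 + 0.174i)|101⟩ + (-0.4222 + 0.21i)|110⟩ + (-0.3499 + 0.174i)|111⟩

amp(|b₁b₂…⟩) = product of the factor amplitudes for bits b₁, b₂, …; only kets whose every factor amplitude is nonzero survive.
|000⟩: (-1/2)(1/√2)(0.77) = -0.2722
|001⟩: (-1/2)(1/√2)(0.6381) = -0.2256
|010⟩: (-1/2)(1/√2)(0.77) = -0.2722
|011⟩: (-1/2)(1/√2)(0.6381) = -0.2256
|100⟩: (-0.7754 + 0.3857i)(1/√2)(0.77) = (-0.4222 + 0.21i)
|101⟩: (-0.7754 + 0.3857i)(1/√2)(0.6381) = (-0.3499 + 0.174i)
|110⟩: (-0.7754 + 0.3857i)(1/√2)(0.77) = (-0.4222 + 0.21i)
|111⟩: (-0.7754 + 0.3857i)(1/√2)(0.6381) = (-0.3499 + 0.174i)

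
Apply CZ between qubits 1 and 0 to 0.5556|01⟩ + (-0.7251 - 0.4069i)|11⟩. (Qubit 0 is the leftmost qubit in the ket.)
0.5556|01⟩ + (0.7251 + 0.4069i)|11⟩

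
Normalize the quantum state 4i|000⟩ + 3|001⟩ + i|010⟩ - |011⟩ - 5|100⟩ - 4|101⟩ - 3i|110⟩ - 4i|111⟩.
0.4148i|000⟩ + 0.3111|001⟩ + 0.1037i|010⟩ - 0.1037|011⟩ - 0.5185|100⟩ - 0.4148|101⟩ - 0.3111i|110⟩ - 0.4148i|111⟩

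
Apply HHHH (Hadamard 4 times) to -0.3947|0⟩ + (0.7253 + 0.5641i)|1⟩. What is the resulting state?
-0.3947|0⟩ + (0.7253 + 0.5641i)|1⟩

H² = I, so an even number of Hadamards cancels: H^4 = I and the state is unchanged.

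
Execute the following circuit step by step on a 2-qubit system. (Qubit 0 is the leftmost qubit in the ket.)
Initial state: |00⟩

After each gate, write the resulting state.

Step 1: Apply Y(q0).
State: i|10⟩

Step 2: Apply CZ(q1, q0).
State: i|10⟩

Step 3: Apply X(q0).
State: i|00⟩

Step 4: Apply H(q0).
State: (1/√2)i|00⟩ + (1/√2)i|10⟩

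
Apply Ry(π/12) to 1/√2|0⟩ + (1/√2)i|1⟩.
(0.7011 - 0.0923i)|0⟩ + (0.0923 + 0.7011i)|1⟩

Ry(π/12) = [[cos(θ/2), −sin(θ/2)], [sin(θ/2), cos(θ/2)]]; θ = π/12, cos(θ/2) ≈ 0.991445, sin(θ/2) ≈ 0.130526.
With a = amp(|0⟩) = 1/√2 and b = amp(|1⟩) = (1/√2)i:
new amp(|0⟩) = (0.991445)·a + (-0.130526)·b = (0.7011 - 0.0923i)
new amp(|1⟩) = (0.130526)·a + (0.991445)·b = (0.0923 + 0.7011i)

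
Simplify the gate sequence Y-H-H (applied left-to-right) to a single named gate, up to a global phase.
Y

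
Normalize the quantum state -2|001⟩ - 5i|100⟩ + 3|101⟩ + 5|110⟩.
-0.252|001⟩ - 0.6299i|100⟩ + 1/√7|101⟩ + 0.6299|110⟩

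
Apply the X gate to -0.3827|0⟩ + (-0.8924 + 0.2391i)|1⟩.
(-0.8924 + 0.2391i)|0⟩ - 0.3827|1⟩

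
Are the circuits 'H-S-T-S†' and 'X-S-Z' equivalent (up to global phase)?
No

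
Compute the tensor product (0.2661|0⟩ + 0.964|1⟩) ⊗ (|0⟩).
0.2661|00⟩ + 0.964|10⟩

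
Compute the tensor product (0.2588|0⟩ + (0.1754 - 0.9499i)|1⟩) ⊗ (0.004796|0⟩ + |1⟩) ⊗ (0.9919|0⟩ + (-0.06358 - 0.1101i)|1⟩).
0.001231|000⟩ + (-0.00007892 - 0.0001367i)|001⟩ + 0.2567|010⟩ + (-0.01645 - 0.02849i)|011⟩ + (0.0008344 - 0.004519i)|100⟩ + (-0.0005551 + 0.000197i)|101⟩ + (0.174 - 0.9422i)|110⟩ + (-0.1157 + 0.04108i)|111⟩

amp(|b₁b₂…⟩) = product of the factor amplitudes for bits b₁, b₂, …; only kets whose every factor amplitude is nonzero survive.
|000⟩: (0.2588)(0.004796)(0.9919) = 0.001231
|001⟩: (0.2588)(0.004796)(-0.06358 - 0.1101i) = (-0.00007892 - 0.0001367i)
|010⟩: (0.2588)(1)(0.9919) = 0.2567
|011⟩: (0.2588)(1)(-0.06358 - 0.1101i) = (-0.01645 - 0.02849i)
|100⟩: (0.1754 - 0.9499i)(0.004796)(0.9919) = (0.0008344 - 0.004519i)
|101⟩: (0.1754 - 0.9499i)(0.004796)(-0.06358 - 0.1101i) = (-0.0005551 + 0.000197i)
|110⟩: (0.1754 - 0.9499i)(1)(0.9919) = (0.174 - 0.9422i)
|111⟩: (0.1754 - 0.9499i)(1)(-0.06358 - 0.1101i) = (-0.1157 + 0.04108i)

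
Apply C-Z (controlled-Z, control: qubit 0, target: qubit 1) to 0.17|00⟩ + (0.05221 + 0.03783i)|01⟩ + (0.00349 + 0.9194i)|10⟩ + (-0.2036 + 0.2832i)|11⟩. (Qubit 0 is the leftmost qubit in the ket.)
0.17|00⟩ + (0.05221 + 0.03783i)|01⟩ + (0.00349 + 0.9194i)|10⟩ + (0.2036 - 0.2832i)|11⟩

C-Z leaves the control-|0⟩ kets |00⟩, |01⟩ unchanged and applies Z to qubit 1 on the control-|1⟩ pair (|10⟩, |11⟩).
Z = [[1, 0], [0, -1]].
With a = amp(|10⟩) = (0.00349 + 0.9194i) and b = amp(|11⟩) = (-0.2036 + 0.2832i):
new amp(|10⟩) = (1)·a = (0.00349 + 0.9194i)
new amp(|11⟩) = (-1)·b = (0.2036 - 0.2832i)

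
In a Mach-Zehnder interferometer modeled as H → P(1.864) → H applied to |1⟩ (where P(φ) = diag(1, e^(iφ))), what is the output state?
(0.6445 - 0.4787i)|0⟩ + (0.3555 + 0.4787i)|1⟩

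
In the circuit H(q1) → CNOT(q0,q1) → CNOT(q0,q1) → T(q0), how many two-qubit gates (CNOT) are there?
2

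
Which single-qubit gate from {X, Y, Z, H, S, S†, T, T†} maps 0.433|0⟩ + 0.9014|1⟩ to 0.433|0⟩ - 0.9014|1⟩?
Z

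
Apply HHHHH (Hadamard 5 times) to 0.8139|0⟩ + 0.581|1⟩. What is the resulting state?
0.9863|0⟩ + 0.1647|1⟩

H² = I, so H^5 = H: a single Hadamard. With (a, b) = (0.8139, 0.581), H gives ((a + b)/√2, (a − b)/√2) = (0.9863, 0.1647).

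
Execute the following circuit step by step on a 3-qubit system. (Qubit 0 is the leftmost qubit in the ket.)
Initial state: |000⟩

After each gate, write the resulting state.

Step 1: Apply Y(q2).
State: i|001⟩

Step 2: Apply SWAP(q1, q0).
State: i|001⟩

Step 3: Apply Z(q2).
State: -i|001⟩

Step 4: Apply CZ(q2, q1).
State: -i|001⟩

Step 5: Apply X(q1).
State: -i|011⟩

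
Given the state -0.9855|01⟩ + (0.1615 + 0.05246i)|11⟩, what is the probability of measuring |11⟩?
0.02883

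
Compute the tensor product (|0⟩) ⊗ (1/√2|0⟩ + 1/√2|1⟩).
1/√2|00⟩ + 1/√2|01⟩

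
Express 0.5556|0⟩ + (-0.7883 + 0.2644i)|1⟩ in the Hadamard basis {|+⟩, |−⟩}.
(-0.1645 + 0.187i)|+⟩ + (0.9503 - 0.187i)|−⟩

With |ψ⟩ = α|0⟩ + β|1⟩, the Hadamard-basis coefficients are ⟨+|ψ⟩ = (α + β)/√2 and ⟨−|ψ⟩ = (α − β)/√2.
Here α = 0.5556, β = (-0.7883 + 0.2644i): (α + β)/√2 = (-0.1645 + 0.187i), (α − β)/√2 = (0.9503 - 0.187i).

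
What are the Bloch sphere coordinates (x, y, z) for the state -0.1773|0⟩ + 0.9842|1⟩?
(-0.349, 0, -0.9372)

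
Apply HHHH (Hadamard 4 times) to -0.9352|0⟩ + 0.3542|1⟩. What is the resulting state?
-0.9352|0⟩ + 0.3542|1⟩

H² = I, so an even number of Hadamards cancels: H^4 = I and the state is unchanged.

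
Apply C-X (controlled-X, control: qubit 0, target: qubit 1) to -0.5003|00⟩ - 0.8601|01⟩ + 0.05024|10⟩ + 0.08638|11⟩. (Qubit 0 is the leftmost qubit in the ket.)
-0.5003|00⟩ - 0.8601|01⟩ + 0.08638|10⟩ + 0.05024|11⟩

C-X leaves the control-|0⟩ kets |00⟩, |01⟩ unchanged and applies X to qubit 1 on the control-|1⟩ pair (|10⟩, |11⟩).
X = [[0, 1], [1, 0]].
With a = amp(|10⟩) = 0.05024 and b = amp(|11⟩) = 0.08638:
new amp(|10⟩) = (1)·b = 0.08638
new amp(|11⟩) = (1)·a = 0.05024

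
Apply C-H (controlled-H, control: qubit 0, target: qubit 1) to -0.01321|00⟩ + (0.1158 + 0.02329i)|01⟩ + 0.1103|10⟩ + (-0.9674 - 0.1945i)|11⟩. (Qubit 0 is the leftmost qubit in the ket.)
-0.01321|00⟩ + (0.1158 + 0.02329i)|01⟩ + (-0.6061 - 0.1375i)|10⟩ + (0.762 + 0.1375i)|11⟩

C-H leaves the control-|0⟩ kets |00⟩, |01⟩ unchanged and applies H to qubit 1 on the control-|1⟩ pair (|10⟩, |11⟩).
H = [[1/√2, 1/√2], [1/√2, -1/√2]].
With a = amp(|10⟩) = 0.1103 and b = amp(|11⟩) = (-0.9674 - 0.1945i):
new amp(|10⟩) = (1/√2)·a + (1/√2)·b = (-0.6061 - 0.1375i)
new amp(|11⟩) = (1/√2)·a + (-1/√2)·b = (0.762 + 0.1375i)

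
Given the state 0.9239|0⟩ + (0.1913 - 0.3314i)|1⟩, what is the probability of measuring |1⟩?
0.1464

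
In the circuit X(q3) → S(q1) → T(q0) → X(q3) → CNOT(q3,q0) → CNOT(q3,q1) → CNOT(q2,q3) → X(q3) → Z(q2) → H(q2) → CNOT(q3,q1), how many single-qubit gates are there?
7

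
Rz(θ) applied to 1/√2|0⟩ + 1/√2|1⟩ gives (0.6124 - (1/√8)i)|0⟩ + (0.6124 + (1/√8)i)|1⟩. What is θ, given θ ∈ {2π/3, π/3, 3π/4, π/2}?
π/3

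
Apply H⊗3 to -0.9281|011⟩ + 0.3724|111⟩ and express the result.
-0.1965|000⟩ + 0.1965|001⟩ + 0.1965|010⟩ - 0.1965|011⟩ - 0.4598|100⟩ + 0.4598|101⟩ + 0.4598|110⟩ - 0.4598|111⟩

H⊗3 gives amp(|y⟩) = (1/2√2) Σ_x (−1)^(x·y) amp(|x⟩), where x·y is the number of positions in which both x and y have a 1.
|000⟩: (-0.9281 + 0.3724)/(2√2) = -0.1965
|001⟩: (0.9281 - 0.3724)/(2√2) = 0.1965
|010⟩: (0.9281 - 0.3724)/(2√2) = 0.1965
|011⟩: (-0.9281 + 0.3724)/(2√2) = -0.1965
|100⟩: (-0.9281 - 0.3724)/(2√2) = -0.4598
|101⟩: (0.9281 + 0.3724)/(2√2) = 0.4598
|110⟩: (0.9281 + 0.3724)/(2√2) = 0.4598
|111⟩: (-0.9281 - 0.3724)/(2√2) = -0.4598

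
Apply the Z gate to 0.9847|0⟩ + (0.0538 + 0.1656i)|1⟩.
0.9847|0⟩ + (-0.0538 - 0.1656i)|1⟩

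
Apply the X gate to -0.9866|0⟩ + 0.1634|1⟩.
0.1634|0⟩ - 0.9866|1⟩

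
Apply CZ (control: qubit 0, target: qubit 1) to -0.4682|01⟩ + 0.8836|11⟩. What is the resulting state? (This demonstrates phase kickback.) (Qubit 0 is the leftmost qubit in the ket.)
-0.4682|01⟩ - 0.8836|11⟩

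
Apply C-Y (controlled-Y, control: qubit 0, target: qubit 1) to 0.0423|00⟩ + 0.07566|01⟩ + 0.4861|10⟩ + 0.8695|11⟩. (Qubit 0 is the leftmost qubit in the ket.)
0.0423|00⟩ + 0.07566|01⟩ - 0.8695i|10⟩ + 0.4861i|11⟩

C-Y leaves the control-|0⟩ kets |00⟩, |01⟩ unchanged and applies Y to qubit 1 on the control-|1⟩ pair (|10⟩, |11⟩).
Y = [[0, -i], [i, 0]].
With a = amp(|10⟩) = 0.4861 and b = amp(|11⟩) = 0.8695:
new amp(|10⟩) = (-i)·b = -0.8695i
new amp(|11⟩) = (i)·a = 0.4861i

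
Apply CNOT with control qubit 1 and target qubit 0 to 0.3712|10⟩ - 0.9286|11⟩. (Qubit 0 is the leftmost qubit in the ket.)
-0.9286|01⟩ + 0.3712|10⟩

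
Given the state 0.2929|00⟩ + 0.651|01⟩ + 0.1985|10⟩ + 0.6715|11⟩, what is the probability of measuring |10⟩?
0.0394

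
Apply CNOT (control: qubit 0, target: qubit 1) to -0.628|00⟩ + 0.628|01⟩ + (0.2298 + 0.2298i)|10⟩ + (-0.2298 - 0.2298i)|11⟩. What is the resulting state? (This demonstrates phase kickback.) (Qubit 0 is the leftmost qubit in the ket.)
-0.628|00⟩ + 0.628|01⟩ + (-0.2298 - 0.2298i)|10⟩ + (0.2298 + 0.2298i)|11⟩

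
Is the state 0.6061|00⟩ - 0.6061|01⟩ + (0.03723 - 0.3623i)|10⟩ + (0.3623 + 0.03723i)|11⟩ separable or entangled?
Entangled

Writing the state as a|00⟩ + b|01⟩ + c|10⟩ + d|11⟩, it is a product state iff ad − bc = 0.
Here (a, b, c, d) = (0.6061, -0.6061, (0.03723 - 0.3623i), (0.3623 + 0.03723i)): ad − bc = (0.6061)(0.3623 + 0.03723i) − (-0.6061)(0.03723 - 0.3623i) = (0.2422 - 0.197i) ≠ 0, so the state is entangled.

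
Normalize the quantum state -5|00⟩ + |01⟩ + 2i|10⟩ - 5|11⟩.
-0.6742|00⟩ + 0.1348|01⟩ + 0.2697i|10⟩ - 0.6742|11⟩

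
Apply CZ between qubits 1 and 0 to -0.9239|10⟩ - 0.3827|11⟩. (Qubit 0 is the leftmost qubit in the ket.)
-0.9239|10⟩ + 0.3827|11⟩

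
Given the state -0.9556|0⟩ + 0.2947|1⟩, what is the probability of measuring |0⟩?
0.9132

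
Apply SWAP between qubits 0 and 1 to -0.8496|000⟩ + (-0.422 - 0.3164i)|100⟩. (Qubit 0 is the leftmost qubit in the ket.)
-0.8496|000⟩ + (-0.422 - 0.3164i)|010⟩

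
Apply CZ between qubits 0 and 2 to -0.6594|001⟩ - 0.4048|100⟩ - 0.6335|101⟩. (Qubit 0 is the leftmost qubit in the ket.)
-0.6594|001⟩ - 0.4048|100⟩ + 0.6335|101⟩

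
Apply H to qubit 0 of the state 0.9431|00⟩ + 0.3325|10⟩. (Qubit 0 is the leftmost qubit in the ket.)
0.902|00⟩ + 0.4318|10⟩

H on qubit 0 mixes each pair of kets that differ only in qubit 0: amplitudes (a, b) of (|…0…⟩, |…1…⟩) become ((a + b)/√2, (a − b)/√2). Kets absent from the input have amplitude 0.
(|00⟩, |10⟩): (a, b) = (0.9431, 0.3325) → (0.902, 0.4318)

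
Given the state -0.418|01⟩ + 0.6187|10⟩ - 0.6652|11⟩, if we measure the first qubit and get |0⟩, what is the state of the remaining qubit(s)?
-|1⟩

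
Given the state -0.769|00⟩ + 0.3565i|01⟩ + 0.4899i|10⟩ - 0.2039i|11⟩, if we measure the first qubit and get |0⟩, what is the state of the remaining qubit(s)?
-0.9073|0⟩ + 0.4206i|1⟩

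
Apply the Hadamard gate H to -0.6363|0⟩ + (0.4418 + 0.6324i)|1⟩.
(-0.1375 + 0.4472i)|0⟩ + (-0.7623 - 0.4472i)|1⟩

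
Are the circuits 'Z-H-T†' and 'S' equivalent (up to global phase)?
No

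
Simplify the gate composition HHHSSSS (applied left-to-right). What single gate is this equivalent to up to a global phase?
H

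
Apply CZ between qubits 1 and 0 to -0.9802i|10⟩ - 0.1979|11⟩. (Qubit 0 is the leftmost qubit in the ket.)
-0.9802i|10⟩ + 0.1979|11⟩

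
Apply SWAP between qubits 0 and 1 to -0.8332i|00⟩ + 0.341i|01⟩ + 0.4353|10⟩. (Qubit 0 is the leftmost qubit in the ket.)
-0.8332i|00⟩ + 0.4353|01⟩ + 0.341i|10⟩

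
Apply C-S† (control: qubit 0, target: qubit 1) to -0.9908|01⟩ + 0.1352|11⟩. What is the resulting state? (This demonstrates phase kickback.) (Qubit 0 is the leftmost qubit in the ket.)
-0.9908|01⟩ - 0.1352i|11⟩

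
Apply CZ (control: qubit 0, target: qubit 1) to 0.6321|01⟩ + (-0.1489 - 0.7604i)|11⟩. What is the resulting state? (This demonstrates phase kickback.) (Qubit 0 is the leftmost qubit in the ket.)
0.6321|01⟩ + (0.1489 + 0.7604i)|11⟩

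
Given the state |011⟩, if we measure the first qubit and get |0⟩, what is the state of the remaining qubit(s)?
|11⟩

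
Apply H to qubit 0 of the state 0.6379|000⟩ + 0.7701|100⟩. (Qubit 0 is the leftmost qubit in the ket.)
0.9956|000⟩ - 0.09348|100⟩

H on qubit 0 mixes each pair of kets that differ only in qubit 0: amplitudes (a, b) of (|…0…⟩, |…1…⟩) become ((a + b)/√2, (a − b)/√2). Kets absent from the input have amplitude 0.
(|000⟩, |100⟩): (a, b) = (0.6379, 0.7701) → (0.9956, -0.09348)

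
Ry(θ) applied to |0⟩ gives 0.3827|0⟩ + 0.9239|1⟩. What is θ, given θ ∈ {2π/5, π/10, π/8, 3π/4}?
3π/4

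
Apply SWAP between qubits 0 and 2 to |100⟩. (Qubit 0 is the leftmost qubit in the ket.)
|001⟩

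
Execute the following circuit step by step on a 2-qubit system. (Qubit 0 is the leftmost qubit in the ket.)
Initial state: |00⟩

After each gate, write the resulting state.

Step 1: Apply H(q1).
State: 1/√2|00⟩ + 1/√2|01⟩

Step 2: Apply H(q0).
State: 1/2|00⟩ + 1/2|01⟩ + 1/2|10⟩ + 1/2|11⟩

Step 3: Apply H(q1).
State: 1/√2|00⟩ + 1/√2|10⟩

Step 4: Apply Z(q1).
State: 1/√2|00⟩ + 1/√2|10⟩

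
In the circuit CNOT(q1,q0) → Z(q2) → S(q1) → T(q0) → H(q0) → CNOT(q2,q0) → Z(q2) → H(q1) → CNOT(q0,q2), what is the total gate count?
9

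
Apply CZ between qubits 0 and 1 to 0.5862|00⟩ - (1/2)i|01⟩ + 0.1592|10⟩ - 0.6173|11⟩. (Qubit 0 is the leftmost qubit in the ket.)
0.5862|00⟩ - (1/2)i|01⟩ + 0.1592|10⟩ + 0.6173|11⟩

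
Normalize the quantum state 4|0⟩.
|0⟩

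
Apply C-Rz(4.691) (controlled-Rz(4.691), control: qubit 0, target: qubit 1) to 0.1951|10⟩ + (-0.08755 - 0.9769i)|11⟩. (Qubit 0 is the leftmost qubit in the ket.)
(-0.1365 - 0.1394i)|10⟩ + (0.7594 + 0.6208i)|11⟩

C-Rz(4.691) leaves the control-|0⟩ kets |00⟩, |01⟩ unchanged and applies Rz(4.691) to qubit 1 on the control-|1⟩ pair (|10⟩, |11⟩).
Rz(4.691) = [[e^(−iθ/2), 0], [0, e^(iθ/2)]] with e^(±iθ/2) = cos(θ/2) ± i·sin(θ/2); θ = 4.691, cos(θ/2) ≈ -0.699504, sin(θ/2) ≈ 0.714628.
With a = amp(|10⟩) = 0.1951 and b = amp(|11⟩) = (-0.08755 - 0.9769i):
new amp(|10⟩) = (-0.699504 - 0.714628i)·a = (-0.1365 - 0.1394i)
new amp(|11⟩) = (-0.699504 + 0.714628i)·b = (0.7594 + 0.6208i)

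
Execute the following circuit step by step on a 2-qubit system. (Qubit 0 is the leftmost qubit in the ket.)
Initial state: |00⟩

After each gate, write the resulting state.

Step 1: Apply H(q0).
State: 1/√2|00⟩ + 1/√2|10⟩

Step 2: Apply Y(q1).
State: (1/√2)i|01⟩ + (1/√2)i|11⟩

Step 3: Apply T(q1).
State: (-1/2 + (1/2)i)|01⟩ + (-1/2 + (1/2)i)|11⟩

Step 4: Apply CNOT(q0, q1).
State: (-1/2 + (1/2)i)|01⟩ + (-1/2 + (1/2)i)|10⟩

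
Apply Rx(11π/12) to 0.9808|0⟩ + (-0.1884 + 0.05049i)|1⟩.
(0.1781 + 0.1868i)|0⟩ + (-0.02459 - 0.9658i)|1⟩

Rx(11π/12) = [[cos(θ/2), −i·sin(θ/2)], [−i·sin(θ/2), cos(θ/2)]]; θ = 11π/12, cos(θ/2) ≈ 0.130526, sin(θ/2) ≈ 0.991445.
With a = amp(|0⟩) = 0.9808 and b = amp(|1⟩) = (-0.1884 + 0.05049i):
new amp(|0⟩) = (0.130526)·a + (-0.991445i)·b = (0.1781 + 0.1868i)
new amp(|1⟩) = (-0.991445i)·a + (0.130526)·b = (-0.02459 - 0.9658i)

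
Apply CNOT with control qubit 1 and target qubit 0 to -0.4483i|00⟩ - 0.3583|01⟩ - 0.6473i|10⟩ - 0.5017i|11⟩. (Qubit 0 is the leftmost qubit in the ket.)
-0.4483i|00⟩ - 0.5017i|01⟩ - 0.6473i|10⟩ - 0.3583|11⟩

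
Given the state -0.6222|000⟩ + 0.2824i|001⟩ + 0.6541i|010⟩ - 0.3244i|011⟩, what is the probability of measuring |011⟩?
0.1052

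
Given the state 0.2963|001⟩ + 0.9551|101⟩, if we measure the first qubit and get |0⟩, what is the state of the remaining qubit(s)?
|01⟩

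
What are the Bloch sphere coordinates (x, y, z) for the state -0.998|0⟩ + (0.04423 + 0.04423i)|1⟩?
(-0.08828, -0.08828, 0.9921)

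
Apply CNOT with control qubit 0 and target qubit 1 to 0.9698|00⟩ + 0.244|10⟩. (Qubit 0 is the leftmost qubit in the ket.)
0.9698|00⟩ + 0.244|11⟩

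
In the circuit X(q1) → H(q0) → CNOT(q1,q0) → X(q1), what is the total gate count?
4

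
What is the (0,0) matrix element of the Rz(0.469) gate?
(0.9726 - 0.2324i)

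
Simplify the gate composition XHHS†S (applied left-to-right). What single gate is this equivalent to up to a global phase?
X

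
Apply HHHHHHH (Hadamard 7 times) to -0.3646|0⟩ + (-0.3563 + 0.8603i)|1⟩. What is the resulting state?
(-0.5098 + 0.6083i)|0⟩ + (-0.005869 - 0.6083i)|1⟩

H² = I, so H^7 = H: a single Hadamard. With (a, b) = (-0.3646, (-0.3563 + 0.8603i)), H gives ((a + b)/√2, (a − b)/√2) = ((-0.5098 + 0.6083i), (-0.005869 - 0.6083i)).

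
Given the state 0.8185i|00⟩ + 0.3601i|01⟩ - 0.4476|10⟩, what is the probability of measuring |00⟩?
0.6699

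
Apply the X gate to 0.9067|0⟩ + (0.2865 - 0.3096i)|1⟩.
(0.2865 - 0.3096i)|0⟩ + 0.9067|1⟩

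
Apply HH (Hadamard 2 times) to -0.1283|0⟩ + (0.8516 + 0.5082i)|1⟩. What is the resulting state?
-0.1283|0⟩ + (0.8516 + 0.5082i)|1⟩

H² = I, so an even number of Hadamards cancels: H^2 = I and the state is unchanged.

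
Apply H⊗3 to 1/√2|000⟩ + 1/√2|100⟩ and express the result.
1/2|000⟩ + 1/2|001⟩ + 1/2|010⟩ + 1/2|011⟩

H⊗3 gives amp(|y⟩) = (1/2√2) Σ_x (−1)^(x·y) amp(|x⟩), where x·y is the number of positions in which both x and y have a 1.
|000⟩: (1/√2 + 1/√2)/(2√2) = 1/2
|001⟩: (1/√2 + 1/√2)/(2√2) = 1/2
|010⟩: (1/√2 + 1/√2)/(2√2) = 1/2
|011⟩: (1/√2 + 1/√2)/(2√2) = 1/2
|100⟩: (1/√2 - 1/√2)/(2√2) = 0
|101⟩: (1/√2 - 1/√2)/(2√2) = 0
|110⟩: (1/√2 - 1/√2)/(2√2) = 0
|111⟩: (1/√2 - 1/√2)/(2√2) = 0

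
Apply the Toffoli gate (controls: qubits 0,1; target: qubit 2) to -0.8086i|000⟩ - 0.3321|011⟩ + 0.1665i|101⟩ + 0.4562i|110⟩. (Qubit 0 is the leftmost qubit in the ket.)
-0.8086i|000⟩ - 0.3321|011⟩ + 0.1665i|101⟩ + 0.4562i|111⟩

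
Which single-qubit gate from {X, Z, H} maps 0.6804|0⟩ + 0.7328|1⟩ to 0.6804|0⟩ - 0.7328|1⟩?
Z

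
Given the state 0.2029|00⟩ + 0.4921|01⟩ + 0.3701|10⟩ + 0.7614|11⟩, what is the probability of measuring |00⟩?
0.04117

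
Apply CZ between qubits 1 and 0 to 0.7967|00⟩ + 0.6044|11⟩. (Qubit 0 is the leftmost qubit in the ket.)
0.7967|00⟩ - 0.6044|11⟩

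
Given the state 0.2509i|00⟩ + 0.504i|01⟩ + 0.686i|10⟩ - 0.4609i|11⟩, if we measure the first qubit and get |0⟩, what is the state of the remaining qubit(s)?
0.4456i|0⟩ + 0.8952i|1⟩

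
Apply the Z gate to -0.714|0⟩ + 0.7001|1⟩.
-0.714|0⟩ - 0.7001|1⟩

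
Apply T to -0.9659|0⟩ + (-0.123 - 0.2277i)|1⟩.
-0.9659|0⟩ + (0.07403 - 0.248i)|1⟩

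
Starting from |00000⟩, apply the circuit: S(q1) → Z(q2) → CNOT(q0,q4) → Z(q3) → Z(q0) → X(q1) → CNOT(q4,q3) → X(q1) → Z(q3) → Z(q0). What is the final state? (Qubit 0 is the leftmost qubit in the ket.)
|00000⟩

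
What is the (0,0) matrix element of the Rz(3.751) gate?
(-0.3 - 0.9539i)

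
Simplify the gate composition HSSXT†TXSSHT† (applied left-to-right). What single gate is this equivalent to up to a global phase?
T†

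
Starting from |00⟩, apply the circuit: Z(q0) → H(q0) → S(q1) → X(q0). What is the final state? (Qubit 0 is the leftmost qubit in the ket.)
1/√2|00⟩ + 1/√2|10⟩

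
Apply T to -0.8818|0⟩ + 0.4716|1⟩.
-0.8818|0⟩ + (0.3335 + 0.3335i)|1⟩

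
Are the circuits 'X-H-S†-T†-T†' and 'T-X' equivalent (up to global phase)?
No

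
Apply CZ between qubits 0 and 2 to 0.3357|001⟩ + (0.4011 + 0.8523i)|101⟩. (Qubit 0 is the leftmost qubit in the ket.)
0.3357|001⟩ + (-0.4011 - 0.8523i)|101⟩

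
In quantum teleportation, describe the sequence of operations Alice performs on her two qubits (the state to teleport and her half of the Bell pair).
CNOT (state → Bell), then H on state qubit, then measure both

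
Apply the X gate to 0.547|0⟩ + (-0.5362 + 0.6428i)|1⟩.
(-0.5362 + 0.6428i)|0⟩ + 0.547|1⟩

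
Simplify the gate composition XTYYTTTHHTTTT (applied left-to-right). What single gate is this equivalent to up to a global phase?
X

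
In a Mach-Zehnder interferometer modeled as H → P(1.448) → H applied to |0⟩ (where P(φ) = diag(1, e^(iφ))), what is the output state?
(0.5612 + 0.4962i)|0⟩ + (0.4388 - 0.4962i)|1⟩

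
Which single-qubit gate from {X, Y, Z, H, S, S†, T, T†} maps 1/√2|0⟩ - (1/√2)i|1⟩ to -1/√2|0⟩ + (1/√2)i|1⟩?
Y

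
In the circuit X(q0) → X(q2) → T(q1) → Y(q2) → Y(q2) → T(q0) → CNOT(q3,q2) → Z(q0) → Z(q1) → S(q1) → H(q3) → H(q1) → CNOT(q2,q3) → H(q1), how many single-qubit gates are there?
12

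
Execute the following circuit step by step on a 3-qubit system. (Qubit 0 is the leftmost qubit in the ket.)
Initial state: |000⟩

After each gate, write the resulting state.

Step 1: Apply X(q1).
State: |010⟩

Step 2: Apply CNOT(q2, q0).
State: |010⟩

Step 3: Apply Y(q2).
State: i|011⟩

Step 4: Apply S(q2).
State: -|011⟩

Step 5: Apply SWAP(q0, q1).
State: -|101⟩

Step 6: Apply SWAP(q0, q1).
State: -|011⟩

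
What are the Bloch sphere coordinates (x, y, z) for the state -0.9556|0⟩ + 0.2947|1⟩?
(-0.5632, 0, 0.8263)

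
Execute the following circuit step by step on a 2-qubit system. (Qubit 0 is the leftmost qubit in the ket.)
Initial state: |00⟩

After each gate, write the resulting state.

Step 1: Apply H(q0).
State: 1/√2|00⟩ + 1/√2|10⟩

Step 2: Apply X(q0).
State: 1/√2|00⟩ + 1/√2|10⟩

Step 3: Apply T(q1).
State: 1/√2|00⟩ + 1/√2|10⟩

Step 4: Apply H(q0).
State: |00⟩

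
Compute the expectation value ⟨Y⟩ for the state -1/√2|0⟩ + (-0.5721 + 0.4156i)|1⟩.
-0.5877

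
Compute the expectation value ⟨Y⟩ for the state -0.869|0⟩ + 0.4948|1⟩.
0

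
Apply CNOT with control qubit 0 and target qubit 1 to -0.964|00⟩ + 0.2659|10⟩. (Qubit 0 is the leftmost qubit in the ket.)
-0.964|00⟩ + 0.2659|11⟩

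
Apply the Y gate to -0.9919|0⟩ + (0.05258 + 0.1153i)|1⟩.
(0.1153 - 0.05258i)|0⟩ - 0.9919i|1⟩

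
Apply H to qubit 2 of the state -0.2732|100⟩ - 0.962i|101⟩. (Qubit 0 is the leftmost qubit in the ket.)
(-0.1932 - 0.6802i)|100⟩ + (-0.1932 + 0.6802i)|101⟩

H on qubit 2 mixes each pair of kets that differ only in qubit 2: amplitudes (a, b) of (|…0…⟩, |…1…⟩) become ((a + b)/√2, (a − b)/√2). Kets absent from the input have amplitude 0.
(|100⟩, |101⟩): (a, b) = (-0.2732, -0.962i) → ((-0.1932 - 0.6802i), (-0.1932 + 0.6802i))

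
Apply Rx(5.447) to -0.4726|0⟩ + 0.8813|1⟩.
(0.4319 - 0.3578i)|0⟩ + (-0.8054 + 0.1919i)|1⟩

Rx(5.447) = [[cos(θ/2), −i·sin(θ/2)], [−i·sin(θ/2), cos(θ/2)]]; θ = 5.447, cos(θ/2) ≈ -0.913865, sin(θ/2) ≈ 0.406018.
With a = amp(|0⟩) = -0.4726 and b = amp(|1⟩) = 0.8813:
new amp(|0⟩) = (-0.913865)·a + (-0.406018i)·b = (0.4319 - 0.3578i)
new amp(|1⟩) = (-0.406018i)·a + (-0.913865)·b = (-0.8054 + 0.1919i)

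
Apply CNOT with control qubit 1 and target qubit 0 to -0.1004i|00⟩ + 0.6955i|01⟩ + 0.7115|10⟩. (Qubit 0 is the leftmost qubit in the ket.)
-0.1004i|00⟩ + 0.7115|10⟩ + 0.6955i|11⟩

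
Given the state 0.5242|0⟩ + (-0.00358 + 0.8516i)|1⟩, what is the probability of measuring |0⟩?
0.2748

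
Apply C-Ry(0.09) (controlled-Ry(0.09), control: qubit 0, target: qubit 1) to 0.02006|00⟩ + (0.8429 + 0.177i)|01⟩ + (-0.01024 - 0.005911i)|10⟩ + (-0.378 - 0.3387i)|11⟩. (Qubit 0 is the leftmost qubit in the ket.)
0.02006|00⟩ + (0.8429 + 0.177i)|01⟩ + (0.006775 + 0.009331i)|10⟩ + (-0.3781 - 0.3386i)|11⟩

C-Ry(0.09) leaves the control-|0⟩ kets |00⟩, |01⟩ unchanged and applies Ry(0.09) to qubit 1 on the control-|1⟩ pair (|10⟩, |11⟩).
Ry(0.09) = [[cos(θ/2), −sin(θ/2)], [sin(θ/2), cos(θ/2)]]; θ = 0.09, cos(θ/2) ≈ 0.998988, sin(θ/2) ≈ 0.0449848.
With a = amp(|10⟩) = (-0.01024 - 0.005911i) and b = amp(|11⟩) = (-0.378 - 0.3387i):
new amp(|10⟩) = (0.998988)·a + (-0.0449848)·b = (0.006775 + 0.009331i)
new amp(|11⟩) = (0.0449848)·a + (0.998988)·b = (-0.3781 - 0.3386i)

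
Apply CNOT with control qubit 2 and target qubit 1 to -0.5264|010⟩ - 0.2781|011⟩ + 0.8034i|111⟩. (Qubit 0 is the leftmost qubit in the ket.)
-0.2781|001⟩ - 0.5264|010⟩ + 0.8034i|101⟩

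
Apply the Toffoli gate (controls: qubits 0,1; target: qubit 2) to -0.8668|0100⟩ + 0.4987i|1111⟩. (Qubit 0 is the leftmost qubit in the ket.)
-0.8668|0100⟩ + 0.4987i|1101⟩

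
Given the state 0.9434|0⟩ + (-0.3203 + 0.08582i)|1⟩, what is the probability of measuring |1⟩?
0.11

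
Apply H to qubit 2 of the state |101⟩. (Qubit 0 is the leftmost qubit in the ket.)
1/√2|100⟩ - 1/√2|101⟩

H on qubit 2 mixes each pair of kets that differ only in qubit 2: amplitudes (a, b) of (|…0…⟩, |…1…⟩) become ((a + b)/√2, (a − b)/√2). Kets absent from the input have amplitude 0.
(|100⟩, |101⟩): (a, b) = (0, 1) → (1/√2, -1/√2)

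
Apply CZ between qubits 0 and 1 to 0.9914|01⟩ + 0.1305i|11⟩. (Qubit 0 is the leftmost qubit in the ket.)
0.9914|01⟩ - 0.1305i|11⟩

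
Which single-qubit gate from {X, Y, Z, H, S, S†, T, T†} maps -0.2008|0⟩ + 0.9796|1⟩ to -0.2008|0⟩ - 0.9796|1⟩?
Z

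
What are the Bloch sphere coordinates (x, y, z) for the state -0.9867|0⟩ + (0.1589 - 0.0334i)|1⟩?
(-0.3136, 0.06591, 0.9472)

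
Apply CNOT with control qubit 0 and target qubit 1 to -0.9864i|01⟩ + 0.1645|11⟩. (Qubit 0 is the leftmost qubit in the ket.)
-0.9864i|01⟩ + 0.1645|10⟩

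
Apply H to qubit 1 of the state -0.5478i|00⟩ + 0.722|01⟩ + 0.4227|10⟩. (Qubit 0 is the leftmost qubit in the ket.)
(0.5105 - 0.3874i)|00⟩ + (-0.5105 - 0.3874i)|01⟩ + 0.2989|10⟩ + 0.2989|11⟩

H on qubit 1 mixes each pair of kets that differ only in qubit 1: amplitudes (a, b) of (|…0…⟩, |…1…⟩) become ((a + b)/√2, (a − b)/√2). Kets absent from the input have amplitude 0.
(|00⟩, |01⟩): (a, b) = (-0.5478i, 0.722) → ((0.5105 - 0.3874i), (-0.5105 - 0.3874i))
(|10⟩, |11⟩): (a, b) = (0.4227, 0) → (0.2989, 0.2989)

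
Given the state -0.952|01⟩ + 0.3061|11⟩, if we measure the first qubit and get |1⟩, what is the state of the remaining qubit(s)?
|1⟩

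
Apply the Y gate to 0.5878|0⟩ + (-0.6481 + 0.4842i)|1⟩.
(0.4842 + 0.6481i)|0⟩ + 0.5878i|1⟩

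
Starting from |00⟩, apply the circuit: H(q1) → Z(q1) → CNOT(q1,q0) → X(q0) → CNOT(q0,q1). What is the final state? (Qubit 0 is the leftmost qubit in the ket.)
-1/√2|01⟩ + 1/√2|11⟩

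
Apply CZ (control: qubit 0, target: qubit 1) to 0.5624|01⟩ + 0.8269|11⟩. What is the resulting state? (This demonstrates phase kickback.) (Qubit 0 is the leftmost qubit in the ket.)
0.5624|01⟩ - 0.8269|11⟩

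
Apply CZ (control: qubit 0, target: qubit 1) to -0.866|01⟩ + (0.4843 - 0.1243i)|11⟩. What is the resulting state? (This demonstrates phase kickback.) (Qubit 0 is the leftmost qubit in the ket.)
-0.866|01⟩ + (-0.4843 + 0.1243i)|11⟩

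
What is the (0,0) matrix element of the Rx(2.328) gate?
0.3957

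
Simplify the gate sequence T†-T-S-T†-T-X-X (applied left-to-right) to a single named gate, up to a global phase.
S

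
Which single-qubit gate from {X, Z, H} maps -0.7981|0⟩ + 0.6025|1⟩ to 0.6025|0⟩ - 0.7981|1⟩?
X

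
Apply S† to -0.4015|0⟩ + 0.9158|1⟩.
-0.4015|0⟩ - 0.9158i|1⟩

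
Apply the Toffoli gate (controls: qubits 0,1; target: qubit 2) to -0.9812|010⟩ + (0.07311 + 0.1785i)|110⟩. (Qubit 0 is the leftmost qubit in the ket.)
-0.9812|010⟩ + (0.07311 + 0.1785i)|111⟩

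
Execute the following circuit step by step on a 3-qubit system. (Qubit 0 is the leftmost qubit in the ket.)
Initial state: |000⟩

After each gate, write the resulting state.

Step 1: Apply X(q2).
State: |001⟩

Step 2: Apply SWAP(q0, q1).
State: |001⟩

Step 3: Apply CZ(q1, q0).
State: |001⟩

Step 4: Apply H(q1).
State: 1/√2|001⟩ + 1/√2|011⟩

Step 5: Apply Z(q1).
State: 1/√2|001⟩ - 1/√2|011⟩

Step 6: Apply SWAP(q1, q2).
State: 1/√2|010⟩ - 1/√2|011⟩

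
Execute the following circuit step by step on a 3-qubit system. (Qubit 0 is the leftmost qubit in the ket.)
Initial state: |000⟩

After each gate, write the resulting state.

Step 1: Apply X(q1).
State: |010⟩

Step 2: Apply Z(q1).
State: -|010⟩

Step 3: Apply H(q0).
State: -1/√2|010⟩ - 1/√2|110⟩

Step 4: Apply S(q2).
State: -1/√2|010⟩ - 1/√2|110⟩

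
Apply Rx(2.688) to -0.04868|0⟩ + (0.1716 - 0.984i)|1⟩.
(-0.9697 - 0.1672i)|0⟩ + (0.03859 - 0.1738i)|1⟩

Rx(2.688) = [[cos(θ/2), −i·sin(θ/2)], [−i·sin(θ/2), cos(θ/2)]]; θ = 2.688, cos(θ/2) ≈ 0.224857, sin(θ/2) ≈ 0.974392.
With a = amp(|0⟩) = -0.04868 and b = amp(|1⟩) = (0.1716 - 0.984i):
new amp(|0⟩) = (0.224857)·a + (-0.974392i)·b = (-0.9697 - 0.1672i)
new amp(|1⟩) = (-0.974392i)·a + (0.224857)·b = (0.03859 - 0.1738i)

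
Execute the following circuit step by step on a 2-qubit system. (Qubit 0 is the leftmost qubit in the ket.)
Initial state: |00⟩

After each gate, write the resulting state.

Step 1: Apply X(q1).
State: |01⟩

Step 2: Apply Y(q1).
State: -i|00⟩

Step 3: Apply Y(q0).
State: |10⟩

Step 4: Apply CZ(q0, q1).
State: |10⟩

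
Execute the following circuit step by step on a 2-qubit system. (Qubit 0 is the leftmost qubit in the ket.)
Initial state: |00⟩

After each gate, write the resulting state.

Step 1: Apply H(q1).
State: 1/√2|00⟩ + 1/√2|01⟩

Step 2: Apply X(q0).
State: 1/√2|10⟩ + 1/√2|11⟩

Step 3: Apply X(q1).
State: 1/√2|10⟩ + 1/√2|11⟩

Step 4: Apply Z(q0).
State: -1/√2|10⟩ - 1/√2|11⟩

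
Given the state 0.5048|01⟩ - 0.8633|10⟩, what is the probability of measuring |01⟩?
0.2548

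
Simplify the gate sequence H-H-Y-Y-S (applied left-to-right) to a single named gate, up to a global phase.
S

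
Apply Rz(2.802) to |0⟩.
(0.169 - 0.9856i)|0⟩

Rz(2.802) = [[e^(−iθ/2), 0], [0, e^(iθ/2)]] with e^(±iθ/2) = cos(θ/2) ± i·sin(θ/2); θ = 2.802, cos(θ/2) ≈ 0.168982, sin(θ/2) ≈ 0.985619.
With a = amp(|0⟩) = 1 and b = amp(|1⟩) = 0:
new amp(|0⟩) = (0.168982 - 0.985619i)·a = (0.169 - 0.9856i)
new amp(|1⟩) = (0.168982 + 0.985619i)·b = 0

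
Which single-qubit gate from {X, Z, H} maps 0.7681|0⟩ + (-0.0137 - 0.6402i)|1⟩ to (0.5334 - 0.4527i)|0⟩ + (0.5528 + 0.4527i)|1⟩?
H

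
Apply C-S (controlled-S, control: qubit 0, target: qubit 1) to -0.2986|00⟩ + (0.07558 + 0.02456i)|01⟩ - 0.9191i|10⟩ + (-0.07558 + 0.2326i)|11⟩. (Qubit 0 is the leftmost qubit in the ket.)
-0.2986|00⟩ + (0.07558 + 0.02456i)|01⟩ - 0.9191i|10⟩ + (-0.2326 - 0.07558i)|11⟩

C-S leaves the control-|0⟩ kets |00⟩, |01⟩ unchanged and applies S to qubit 1 on the control-|1⟩ pair (|10⟩, |11⟩).
S = [[1, 0], [0, i]].
With a = amp(|10⟩) = -0.9191i and b = amp(|11⟩) = (-0.07558 + 0.2326i):
new amp(|10⟩) = (1)·a = -0.9191i
new amp(|11⟩) = (i)·b = (-0.2326 - 0.07558i)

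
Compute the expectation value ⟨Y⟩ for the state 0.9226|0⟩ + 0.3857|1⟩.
0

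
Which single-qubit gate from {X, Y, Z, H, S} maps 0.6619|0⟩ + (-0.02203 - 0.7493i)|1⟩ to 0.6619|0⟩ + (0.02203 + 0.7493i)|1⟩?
Z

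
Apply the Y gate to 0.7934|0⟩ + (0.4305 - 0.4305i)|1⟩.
(-0.4305 - 0.4305i)|0⟩ + 0.7934i|1⟩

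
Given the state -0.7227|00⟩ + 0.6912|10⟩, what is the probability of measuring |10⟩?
0.4778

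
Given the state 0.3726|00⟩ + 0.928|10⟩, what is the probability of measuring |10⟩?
0.8612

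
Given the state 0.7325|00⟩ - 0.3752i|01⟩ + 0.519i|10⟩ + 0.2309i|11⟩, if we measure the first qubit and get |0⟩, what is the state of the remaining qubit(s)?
0.89|0⟩ - 0.4559i|1⟩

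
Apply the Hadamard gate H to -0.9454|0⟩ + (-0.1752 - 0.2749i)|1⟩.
(-0.7924 - 0.1944i)|0⟩ + (-0.5446 + 0.1944i)|1⟩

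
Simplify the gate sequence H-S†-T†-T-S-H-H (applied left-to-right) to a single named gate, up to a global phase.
H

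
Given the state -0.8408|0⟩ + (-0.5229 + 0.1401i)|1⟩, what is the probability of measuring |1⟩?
0.2931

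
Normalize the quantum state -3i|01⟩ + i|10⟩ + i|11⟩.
-0.9045i|01⟩ + 0.3015i|10⟩ + 0.3015i|11⟩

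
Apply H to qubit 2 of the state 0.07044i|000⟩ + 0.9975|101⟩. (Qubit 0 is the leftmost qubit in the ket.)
0.04981i|000⟩ + 0.04981i|001⟩ + 0.7053|100⟩ - 0.7053|101⟩

H on qubit 2 mixes each pair of kets that differ only in qubit 2: amplitudes (a, b) of (|…0…⟩, |…1…⟩) become ((a + b)/√2, (a − b)/√2). Kets absent from the input have amplitude 0.
(|000⟩, |001⟩): (a, b) = (0.07044i, 0) → (0.04981i, 0.04981i)
(|100⟩, |101⟩): (a, b) = (0, 0.9975) → (0.7053, -0.7053)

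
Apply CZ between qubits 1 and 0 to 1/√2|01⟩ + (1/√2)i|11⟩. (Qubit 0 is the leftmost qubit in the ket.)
1/√2|01⟩ - (1/√2)i|11⟩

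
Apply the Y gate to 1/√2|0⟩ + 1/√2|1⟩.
-(1/√2)i|0⟩ + (1/√2)i|1⟩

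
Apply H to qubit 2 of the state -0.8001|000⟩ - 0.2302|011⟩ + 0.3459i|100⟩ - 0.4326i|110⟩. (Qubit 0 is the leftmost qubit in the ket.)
-0.5658|000⟩ - 0.5658|001⟩ - 0.1628|010⟩ + 0.1628|011⟩ + 0.2446i|100⟩ + 0.2446i|101⟩ - 0.3059i|110⟩ - 0.3059i|111⟩

H on qubit 2 mixes each pair of kets that differ only in qubit 2: amplitudes (a, b) of (|…0…⟩, |…1…⟩) become ((a + b)/√2, (a − b)/√2). Kets absent from the input have amplitude 0.
(|000⟩, |001⟩): (a, b) = (-0.8001, 0) → (-0.5658, -0.5658)
(|010⟩, |011⟩): (a, b) = (0, -0.2302) → (-0.1628, 0.1628)
(|100⟩, |101⟩): (a, b) = (0.3459i, 0) → (0.2446i, 0.2446i)
(|110⟩, |111⟩): (a, b) = (-0.4326i, 0) → (-0.3059i, -0.3059i)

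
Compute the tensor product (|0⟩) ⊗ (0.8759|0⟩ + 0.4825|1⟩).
0.8759|00⟩ + 0.4825|01⟩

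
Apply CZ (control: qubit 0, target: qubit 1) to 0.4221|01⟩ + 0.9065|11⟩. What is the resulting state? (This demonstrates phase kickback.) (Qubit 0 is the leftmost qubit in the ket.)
0.4221|01⟩ - 0.9065|11⟩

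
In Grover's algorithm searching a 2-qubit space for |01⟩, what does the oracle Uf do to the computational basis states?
Uf|x⟩ = -|x⟩ if x = 01, else |x⟩ (phase flip on target)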